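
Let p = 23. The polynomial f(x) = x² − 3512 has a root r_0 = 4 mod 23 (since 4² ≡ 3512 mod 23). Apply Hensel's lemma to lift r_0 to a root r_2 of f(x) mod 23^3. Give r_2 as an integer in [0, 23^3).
r_2 = 11550 (mod 12167)

Hensel's recurrence: r_{i+1} = r_i − f(r_i)·(f′(r_i))^{-1} mod 23^{i+2}, with f′(x) = 2x. Iterate:
  r_0 = 4 (mod 23)
  r_1 = 441 (mod 529)
  r_2 = 11550 (mod 12167)
Final: r_2 = 11550, and one checks f(r_2) ≡ 0 mod 23^3.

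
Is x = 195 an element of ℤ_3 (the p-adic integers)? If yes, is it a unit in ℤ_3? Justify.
x ∈ ℤ_3 but not a unit; v_3(x) = 1 > 0

ℤ_3 = {x ∈ ℚ_3 : v_3(x) ≥ 0} and ℤ_3^× = {x ∈ ℤ_3 : v_3(x) = 0}. Here v_3(195) = v_3(num) − v_3(den) = 1; compare against these criteria.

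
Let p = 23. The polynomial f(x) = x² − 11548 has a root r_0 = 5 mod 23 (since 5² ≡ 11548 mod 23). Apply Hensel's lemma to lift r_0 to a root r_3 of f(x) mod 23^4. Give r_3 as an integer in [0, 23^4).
r_3 = 4490 (mod 279841)

Hensel's recurrence: r_{i+1} = r_i − f(r_i)·(f′(r_i))^{-1} mod 23^{i+2}, with f′(x) = 2x. Iterate:
  r_0 = 5 (mod 23)
  r_1 = 258 (mod 529)
  r_2 = 4490 (mod 12167)
  r_3 = 4490 (mod 279841)
Final: r_3 = 4490, and one checks f(r_3) ≡ 0 mod 23^4.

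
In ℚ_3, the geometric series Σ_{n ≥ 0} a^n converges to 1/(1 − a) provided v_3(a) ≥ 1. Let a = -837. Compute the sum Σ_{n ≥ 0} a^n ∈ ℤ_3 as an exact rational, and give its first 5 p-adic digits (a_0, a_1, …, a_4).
Σ a^n = 1/(1 − a) = 1/838;  first 5 digits = (1, 0, 0, 2, 1)

v_3(a) = 3 ≥ 1, so the series converges in ℤ_3 to 1/(1 − a) = 1/(1 − (-837)) = 1/838. Expand this rational in ℤ_3: compute digits iteratively via d_i = x_i mod 3, x_{i+1} = (x_i − d_i)/3. The first 5 digits are (1, 0, 0, 2, 1).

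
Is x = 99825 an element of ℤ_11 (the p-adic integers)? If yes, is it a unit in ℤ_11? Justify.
x ∈ ℤ_11 but not a unit; v_11(x) = 3 > 0

ℤ_11 = {x ∈ ℚ_11 : v_11(x) ≥ 0} and ℤ_11^× = {x ∈ ℤ_11 : v_11(x) = 0}. Here v_11(99825) = v_11(num) − v_11(den) = 3; compare against these criteria.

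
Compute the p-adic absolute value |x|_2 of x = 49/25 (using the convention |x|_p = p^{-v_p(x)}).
|49/25|_2 = 1

Step 1 — compute v_2(x) by factoring powers of 2 out of the numerator and denominator: v_2(49/25) = 0. Step 2 — apply |x|_p = p^{-v_p(x)} = 2^{0} = 1.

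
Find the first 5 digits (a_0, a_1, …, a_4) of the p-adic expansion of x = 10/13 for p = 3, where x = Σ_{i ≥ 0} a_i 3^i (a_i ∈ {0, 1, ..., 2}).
(a_0, …, a_4) = (1, 2, 0, 0, 2)

v_3(10/13) = 0 (numerator and denominator both coprime to 3), so x ∈ ℤ_3^×. Compute digits iteratively via a_i = x_i mod 3, x_{i+1} = (x_i − a_i)/3, with x_0 = x:
  x_0 = 10/13;  a_0 = 1;  x_1 = (x_0 − 1)/3 = -1/13
  x_1 = -1/13;  a_1 = 2;  x_2 = (x_1 − 2)/3 = -9/13
  x_2 = -9/13;  a_2 = 0;  x_3 = (x_2 − 0)/3 = -3/13
  x_3 = -3/13;  a_3 = 0;  x_4 = (x_3 − 0)/3 = -1/13
  x_4 = -1/13;  a_4 = 2;  x_5 = (x_4 − 2)/3 = -9/13
Digits: (1, 2, 0, 0, 2).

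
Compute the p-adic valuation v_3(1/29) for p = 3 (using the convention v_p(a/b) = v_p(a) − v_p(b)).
v_3(1/29) = 0

Factor powers of 3 from the numerator and denominator of the reduced fraction: 1 = 3^0 · 1 and 29 = 3^0 · 29. Apply v_p(a/b) = v_p(a) − v_p(b): v_3(1/29) = 0 − 0 = 0.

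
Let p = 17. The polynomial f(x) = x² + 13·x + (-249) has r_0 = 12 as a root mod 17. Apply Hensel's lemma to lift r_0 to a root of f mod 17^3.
r_2 = 1729 (mod 4913)

Hensel: r_{i+1} = r_i − f(r_i)·(f′(r_i))^{-1} mod 17^{i+2}, f′(x) = 2x + 13. Iterate:
  r_0 = 12 (mod 17)
  r_1 = 284 (mod 289)
  r_2 = 1729 (mod 4913)
Final: r = 1729 satisfies f(r) ≡ 0 mod 17^3.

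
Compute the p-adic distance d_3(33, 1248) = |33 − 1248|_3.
d_3(33, 1248) = 1/243

Step 1 — x − y = 33 − 1248 = -1215. Step 2 — v_3(-1215) = 5 (factor: -1215 = −(3^5 · 5); the sign does not affect v_p). Step 3 — |x − y|_3 = 3^{-5} = 1/243.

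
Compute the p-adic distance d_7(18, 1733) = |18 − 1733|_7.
d_7(18, 1733) = 1/343

Step 1 — x − y = 18 − 1733 = -1715. Step 2 — v_7(-1715) = 3 (factor: -1715 = −(7^3 · 5); the sign does not affect v_p). Step 3 — |x − y|_7 = 7^{-3} = 1/343.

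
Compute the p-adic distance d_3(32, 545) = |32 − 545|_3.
d_3(32, 545) = 1/27

Step 1 — x − y = 32 − 545 = -513. Step 2 — v_3(-513) = 3 (factor: -513 = −(3^3 · 19); the sign does not affect v_p). Step 3 — |x − y|_3 = 3^{-3} = 1/27.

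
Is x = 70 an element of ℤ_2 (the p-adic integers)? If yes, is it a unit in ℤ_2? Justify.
x ∈ ℤ_2 but not a unit; v_2(x) = 1 > 0

ℤ_2 = {x ∈ ℚ_2 : v_2(x) ≥ 0} and ℤ_2^× = {x ∈ ℤ_2 : v_2(x) = 0}. Here v_2(70) = v_2(num) − v_2(den) = 1; compare against these criteria.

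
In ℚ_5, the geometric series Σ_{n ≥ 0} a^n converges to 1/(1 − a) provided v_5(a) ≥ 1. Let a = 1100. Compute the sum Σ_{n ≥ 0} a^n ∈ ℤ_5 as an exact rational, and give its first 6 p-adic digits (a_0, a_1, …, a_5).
Σ a^n = 1/(1 − a) = -1/1099;  first 6 digits = (1, 0, 4, 3, 2, 2)

v_5(a) = 2 ≥ 1, so the series converges in ℤ_5 to 1/(1 − a) = 1/(1 − 1100) = -1/1099. Expand this rational in ℤ_5: compute digits iteratively via d_i = x_i mod 5, x_{i+1} = (x_i − d_i)/5. The first 6 digits are (1, 0, 4, 3, 2, 2).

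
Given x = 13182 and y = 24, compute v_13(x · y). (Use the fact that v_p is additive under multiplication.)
v_13(316368) = 3

v_p(x) = 3 (factor: 13182 = 13^3 · 6); v_p(y) = 0 (factor: 24 = 13^0 · 24). Additivity: v_p(xy) = v_p(x) + v_p(y) = 3 + 0 = 3. (Direct check: xy = 316368 = 13^3 · (144).)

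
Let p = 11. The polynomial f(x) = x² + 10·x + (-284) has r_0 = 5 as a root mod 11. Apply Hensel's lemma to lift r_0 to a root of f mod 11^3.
r_2 = 1050 (mod 1331)

Hensel: r_{i+1} = r_i − f(r_i)·(f′(r_i))^{-1} mod 11^{i+2}, f′(x) = 2x + 10. Iterate:
  r_0 = 5 (mod 11)
  r_1 = 82 (mod 121)
  r_2 = 1050 (mod 1331)
Final: r = 1050 satisfies f(r) ≡ 0 mod 11^3.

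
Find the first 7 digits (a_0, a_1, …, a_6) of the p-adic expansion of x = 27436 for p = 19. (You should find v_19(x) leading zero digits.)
(a_0, …, a_6) = (0, 0, 0, 4, 0, 0, 0)

v_19(27436) = 3, so a_0 = ... = a_2 = 0. Factor out: x = 19^3 · u with u = 4 a unit in ℤ_19. Expand u iteratively via a_{v+i} = u_i mod 19, u_{i+1} = (u_i − a_{v+i})/19:
  u_0 = 4;  a_3 = 4;  u_1 = (u_0 − 4)/19 = 0
  u_1 = 0;  a_4 = 0;  u_2 = (u_1 − 0)/19 = 0
  u_2 = 0;  a_5 = 0;  u_3 = (u_2 − 0)/19 = 0
  u_3 = 0;  a_6 = 0;  u_4 = (u_3 − 0)/19 = 0
Digits: (0, 0, 0, 4, 0, 0, 0).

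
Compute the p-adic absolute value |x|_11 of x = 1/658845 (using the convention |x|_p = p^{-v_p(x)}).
|1/658845|_11 = 14641

Step 1 — compute v_11(x) by factoring powers of 11 out of the numerator and denominator: v_11(1/658845) = -4. Step 2 — apply |x|_p = p^{-v_p(x)} = 11^{4} = 14641.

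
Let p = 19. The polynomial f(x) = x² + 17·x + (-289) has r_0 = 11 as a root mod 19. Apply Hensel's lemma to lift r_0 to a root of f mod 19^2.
r_1 = 353 (mod 361)

Hensel: r_{i+1} = r_i − f(r_i)·(f′(r_i))^{-1} mod 19^{i+2}, f′(x) = 2x + 17. Iterate:
  r_0 = 11 (mod 19)
  r_1 = 353 (mod 361)
Final: r = 353 satisfies f(r) ≡ 0 mod 19^2.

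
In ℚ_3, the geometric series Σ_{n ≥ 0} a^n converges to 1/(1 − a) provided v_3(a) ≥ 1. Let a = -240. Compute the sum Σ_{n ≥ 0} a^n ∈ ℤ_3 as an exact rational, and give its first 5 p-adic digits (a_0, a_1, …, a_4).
Σ a^n = 1/(1 − a) = 1/241;  first 5 digits = (1, 1, 1, 1, 1)

v_3(a) = 1 ≥ 1, so the series converges in ℤ_3 to 1/(1 − a) = 1/(1 − (-240)) = 1/241. Expand this rational in ℤ_3: compute digits iteratively via d_i = x_i mod 3, x_{i+1} = (x_i − d_i)/3. The first 5 digits are (1, 1, 1, 1, 1).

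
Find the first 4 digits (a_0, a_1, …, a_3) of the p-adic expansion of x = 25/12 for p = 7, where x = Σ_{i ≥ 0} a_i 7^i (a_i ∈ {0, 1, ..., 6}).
(a_0, …, a_3) = (5, 6, 2, 6)

v_7(25/12) = 0 (numerator and denominator both coprime to 7), so x ∈ ℤ_7^×. Compute digits iteratively via a_i = x_i mod 7, x_{i+1} = (x_i − a_i)/7, with x_0 = x:
  x_0 = 25/12;  a_0 = 5;  x_1 = (x_0 − 5)/7 = -5/12
  x_1 = -5/12;  a_1 = 6;  x_2 = (x_1 − 6)/7 = -11/12
  x_2 = -11/12;  a_2 = 2;  x_3 = (x_2 − 2)/7 = -5/12
  x_3 = -5/12;  a_3 = 6;  x_4 = (x_3 − 6)/7 = -11/12
Digits: (5, 6, 2, 6).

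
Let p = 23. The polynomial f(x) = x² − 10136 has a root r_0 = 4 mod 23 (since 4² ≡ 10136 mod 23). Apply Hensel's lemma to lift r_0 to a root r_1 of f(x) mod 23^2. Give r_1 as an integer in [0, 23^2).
r_1 = 211 (mod 529)

Hensel's recurrence: r_{i+1} = r_i − f(r_i)·(f′(r_i))^{-1} mod 23^{i+2}, with f′(x) = 2x. Iterate:
  r_0 = 4 (mod 23)
  r_1 = 211 (mod 529)
Final: r_1 = 211, and one checks f(r_1) ≡ 0 mod 23^2.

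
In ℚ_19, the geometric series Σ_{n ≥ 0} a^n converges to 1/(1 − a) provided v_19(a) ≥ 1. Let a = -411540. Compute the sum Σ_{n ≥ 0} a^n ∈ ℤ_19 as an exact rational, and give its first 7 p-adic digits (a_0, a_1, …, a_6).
Σ a^n = 1/(1 − a) = 1/411541;  first 7 digits = (1, 0, 0, 16, 15, 18, 8)

v_19(a) = 3 ≥ 1, so the series converges in ℤ_19 to 1/(1 − a) = 1/(1 − (-411540)) = 1/411541. Expand this rational in ℤ_19: compute digits iteratively via d_i = x_i mod 19, x_{i+1} = (x_i − d_i)/19. The first 7 digits are (1, 0, 0, 16, 15, 18, 8).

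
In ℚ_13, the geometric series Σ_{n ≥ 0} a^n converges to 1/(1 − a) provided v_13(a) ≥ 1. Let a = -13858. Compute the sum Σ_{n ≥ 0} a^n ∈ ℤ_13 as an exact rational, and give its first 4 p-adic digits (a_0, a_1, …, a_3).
Σ a^n = 1/(1 − a) = 1/13859;  first 4 digits = (1, 0, 9, 6)

v_13(a) = 2 ≥ 1, so the series converges in ℤ_13 to 1/(1 − a) = 1/(1 − (-13858)) = 1/13859. Expand this rational in ℤ_13: compute digits iteratively via d_i = x_i mod 13, x_{i+1} = (x_i − d_i)/13. The first 4 digits are (1, 0, 9, 6).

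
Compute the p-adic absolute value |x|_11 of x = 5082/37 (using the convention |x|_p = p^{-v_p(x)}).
|5082/37|_11 = 1/121

Step 1 — compute v_11(x) by factoring powers of 11 out of the numerator and denominator: v_11(5082/37) = 2. Step 2 — apply |x|_p = p^{-v_p(x)} = 11^{-2} = 1/121.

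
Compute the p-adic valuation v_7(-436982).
v_7(-436982) = 5

v_7(n) is the largest exponent k such that 7^k divides n. Factor out: -436982 = -7^5 · 26. (Sign doesn't affect v_p.) So v_7(-436982) = 5.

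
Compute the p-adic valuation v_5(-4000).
v_5(-4000) = 3

v_5(n) is the largest exponent k such that 5^k divides n. Factor out: -4000 = -5^3 · 32. (Sign doesn't affect v_p.) So v_5(-4000) = 3.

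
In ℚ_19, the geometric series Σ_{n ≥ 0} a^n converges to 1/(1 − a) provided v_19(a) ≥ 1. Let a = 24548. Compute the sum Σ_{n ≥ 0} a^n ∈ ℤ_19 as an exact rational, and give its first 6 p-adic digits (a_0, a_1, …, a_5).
Σ a^n = 1/(1 − a) = -1/24547;  first 6 digits = (1, 0, 11, 3, 7, 15)

v_19(a) = 2 ≥ 1, so the series converges in ℤ_19 to 1/(1 − a) = 1/(1 − 24548) = -1/24547. Expand this rational in ℤ_19: compute digits iteratively via d_i = x_i mod 19, x_{i+1} = (x_i − d_i)/19. The first 6 digits are (1, 0, 11, 3, 7, 15).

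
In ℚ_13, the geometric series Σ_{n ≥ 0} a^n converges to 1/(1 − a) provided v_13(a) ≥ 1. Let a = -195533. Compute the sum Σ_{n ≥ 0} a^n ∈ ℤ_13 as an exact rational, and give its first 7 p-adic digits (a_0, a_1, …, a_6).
Σ a^n = 1/(1 − a) = 1/195534;  first 7 digits = (1, 0, 0, 2, 6, 12, 3)

v_13(a) = 3 ≥ 1, so the series converges in ℤ_13 to 1/(1 − a) = 1/(1 − (-195533)) = 1/195534. Expand this rational in ℤ_13: compute digits iteratively via d_i = x_i mod 13, x_{i+1} = (x_i − d_i)/13. The first 7 digits are (1, 0, 0, 2, 6, 12, 3).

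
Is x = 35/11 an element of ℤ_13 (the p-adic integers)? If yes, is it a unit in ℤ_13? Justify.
x ∈ ℤ_13^× (unit); v_13(x) = 0

ℤ_13 = {x ∈ ℚ_13 : v_13(x) ≥ 0} and ℤ_13^× = {x ∈ ℤ_13 : v_13(x) = 0}. Here v_13(35/11) = v_13(num) − v_13(den) = 0; compare against these criteria.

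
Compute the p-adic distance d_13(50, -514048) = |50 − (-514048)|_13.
d_13(50, -514048) = 1/28561

Step 1 — x − y = 50 − (-514048) = 514098. Step 2 — v_13(514098) = 4 (factor: 514098 = (13^4 · 18); the sign does not affect v_p). Step 3 — |x − y|_13 = 13^{-4} = 1/28561.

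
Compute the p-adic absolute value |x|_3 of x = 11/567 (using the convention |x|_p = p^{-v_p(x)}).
|11/567|_3 = 81

Step 1 — compute v_3(x) by factoring powers of 3 out of the numerator and denominator: v_3(11/567) = -4. Step 2 — apply |x|_p = p^{-v_p(x)} = 3^{4} = 81.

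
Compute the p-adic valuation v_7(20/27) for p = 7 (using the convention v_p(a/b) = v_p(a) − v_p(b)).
v_7(20/27) = 0

Factor powers of 7 from the numerator and denominator of the reduced fraction: 20 = 7^0 · 20 and 27 = 7^0 · 27. Apply v_p(a/b) = v_p(a) − v_p(b): v_7(20/27) = 0 − 0 = 0.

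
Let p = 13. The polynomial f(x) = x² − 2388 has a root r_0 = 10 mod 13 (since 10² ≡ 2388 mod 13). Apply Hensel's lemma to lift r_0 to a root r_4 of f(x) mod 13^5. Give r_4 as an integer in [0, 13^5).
r_4 = 208062 (mod 371293)

Hensel's recurrence: r_{i+1} = r_i − f(r_i)·(f′(r_i))^{-1} mod 13^{i+2}, with f′(x) = 2x. Iterate:
  r_0 = 10 (mod 13)
  r_1 = 23 (mod 169)
  r_2 = 1544 (mod 2197)
  r_3 = 8135 (mod 28561)
  r_4 = 208062 (mod 371293)
Final: r_4 = 208062, and one checks f(r_4) ≡ 0 mod 13^5.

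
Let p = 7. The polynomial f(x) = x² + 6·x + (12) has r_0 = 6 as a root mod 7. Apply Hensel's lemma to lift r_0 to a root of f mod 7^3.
r_2 = 34 (mod 343)

Hensel: r_{i+1} = r_i − f(r_i)·(f′(r_i))^{-1} mod 7^{i+2}, f′(x) = 2x + 6. Iterate:
  r_0 = 6 (mod 7)
  r_1 = 34 (mod 49)
  r_2 = 34 (mod 343)
Final: r = 34 satisfies f(r) ≡ 0 mod 7^3.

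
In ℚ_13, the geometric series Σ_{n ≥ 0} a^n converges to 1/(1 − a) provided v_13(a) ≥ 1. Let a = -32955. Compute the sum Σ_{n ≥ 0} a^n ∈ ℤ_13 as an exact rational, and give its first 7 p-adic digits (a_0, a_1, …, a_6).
Σ a^n = 1/(1 − a) = 1/32956;  first 7 digits = (1, 0, 0, 11, 11, 12, 3)

v_13(a) = 3 ≥ 1, so the series converges in ℤ_13 to 1/(1 − a) = 1/(1 − (-32955)) = 1/32956. Expand this rational in ℤ_13: compute digits iteratively via d_i = x_i mod 13, x_{i+1} = (x_i − d_i)/13. The first 7 digits are (1, 0, 0, 11, 11, 12, 3).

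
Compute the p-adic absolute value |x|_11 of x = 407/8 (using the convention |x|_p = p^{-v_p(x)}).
|407/8|_11 = 1/11

Step 1 — compute v_11(x) by factoring powers of 11 out of the numerator and denominator: v_11(407/8) = 1. Step 2 — apply |x|_p = p^{-v_p(x)} = 11^{-1} = 1/11.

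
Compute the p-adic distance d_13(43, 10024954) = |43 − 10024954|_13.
d_13(43, 10024954) = 1/371293

Step 1 — x − y = 43 − 10024954 = -10024911. Step 2 — v_13(-10024911) = 5 (factor: -10024911 = −(13^5 · 27); the sign does not affect v_p). Step 3 — |x − y|_13 = 13^{-5} = 1/371293.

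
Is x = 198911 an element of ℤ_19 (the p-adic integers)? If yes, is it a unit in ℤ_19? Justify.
x ∈ ℤ_19 but not a unit; v_19(x) = 3 > 0

ℤ_19 = {x ∈ ℚ_19 : v_19(x) ≥ 0} and ℤ_19^× = {x ∈ ℤ_19 : v_19(x) = 0}. Here v_19(198911) = v_19(num) − v_19(den) = 3; compare against these criteria.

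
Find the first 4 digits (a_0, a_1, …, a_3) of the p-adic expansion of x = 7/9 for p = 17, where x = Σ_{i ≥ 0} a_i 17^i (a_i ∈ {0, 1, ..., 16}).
(a_0, …, a_3) = (14, 3, 13, 3)

v_17(7/9) = 0 (numerator and denominator both coprime to 17), so x ∈ ℤ_17^×. Compute digits iteratively via a_i = x_i mod 17, x_{i+1} = (x_i − a_i)/17, with x_0 = x:
  x_0 = 7/9;  a_0 = 14;  x_1 = (x_0 − 14)/17 = -7/9
  x_1 = -7/9;  a_1 = 3;  x_2 = (x_1 − 3)/17 = -2/9
  x_2 = -2/9;  a_2 = 13;  x_3 = (x_2 − 13)/17 = -7/9
  x_3 = -7/9;  a_3 = 3;  x_4 = (x_3 − 3)/17 = -2/9
Digits: (14, 3, 13, 3).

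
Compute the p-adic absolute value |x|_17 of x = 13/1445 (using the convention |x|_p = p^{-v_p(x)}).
|13/1445|_17 = 289

Step 1 — compute v_17(x) by factoring powers of 17 out of the numerator and denominator: v_17(13/1445) = -2. Step 2 — apply |x|_p = p^{-v_p(x)} = 17^{2} = 289.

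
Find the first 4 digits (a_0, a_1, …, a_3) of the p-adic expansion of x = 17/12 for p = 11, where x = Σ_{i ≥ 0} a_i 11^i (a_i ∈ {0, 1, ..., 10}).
(a_0, …, a_3) = (6, 6, 4, 6)

v_11(17/12) = 0 (numerator and denominator both coprime to 11), so x ∈ ℤ_11^×. Compute digits iteratively via a_i = x_i mod 11, x_{i+1} = (x_i − a_i)/11, with x_0 = x:
  x_0 = 17/12;  a_0 = 6;  x_1 = (x_0 − 6)/11 = -5/12
  x_1 = -5/12;  a_1 = 6;  x_2 = (x_1 − 6)/11 = -7/12
  x_2 = -7/12;  a_2 = 4;  x_3 = (x_2 − 4)/11 = -5/12
  x_3 = -5/12;  a_3 = 6;  x_4 = (x_3 − 6)/11 = -7/12
Digits: (6, 6, 4, 6).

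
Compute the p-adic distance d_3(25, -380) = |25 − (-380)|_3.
d_3(25, -380) = 1/81

Step 1 — x − y = 25 − (-380) = 405. Step 2 — v_3(405) = 4 (factor: 405 = (3^4 · 5); the sign does not affect v_p). Step 3 — |x − y|_3 = 3^{-4} = 1/81.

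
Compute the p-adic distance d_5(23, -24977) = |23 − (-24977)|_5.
d_5(23, -24977) = 1/3125

Step 1 — x − y = 23 − (-24977) = 25000. Step 2 — v_5(25000) = 5 (factor: 25000 = (5^5 · 8); the sign does not affect v_p). Step 3 — |x − y|_5 = 5^{-5} = 1/3125.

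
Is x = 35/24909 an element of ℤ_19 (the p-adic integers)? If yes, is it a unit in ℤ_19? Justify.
x ∉ ℤ_19 (v_19(x) = -2 < 0)

ℤ_19 = {x ∈ ℚ_19 : v_19(x) ≥ 0} and ℤ_19^× = {x ∈ ℤ_19 : v_19(x) = 0}. Here v_19(35/24909) = v_19(num) − v_19(den) = -2; compare against these criteria.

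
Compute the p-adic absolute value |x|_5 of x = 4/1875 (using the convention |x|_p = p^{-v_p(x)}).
|4/1875|_5 = 625

Step 1 — compute v_5(x) by factoring powers of 5 out of the numerator and denominator: v_5(4/1875) = -4. Step 2 — apply |x|_p = p^{-v_p(x)} = 5^{4} = 625.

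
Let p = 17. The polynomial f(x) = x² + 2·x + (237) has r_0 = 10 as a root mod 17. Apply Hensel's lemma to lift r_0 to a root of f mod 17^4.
r_3 = 12250 (mod 83521)

Hensel: r_{i+1} = r_i − f(r_i)·(f′(r_i))^{-1} mod 17^{i+2}, f′(x) = 2x + 2. Iterate:
  r_0 = 10 (mod 17)
  r_1 = 112 (mod 289)
  r_2 = 2424 (mod 4913)
  r_3 = 12250 (mod 83521)
Final: r = 12250 satisfies f(r) ≡ 0 mod 17^4.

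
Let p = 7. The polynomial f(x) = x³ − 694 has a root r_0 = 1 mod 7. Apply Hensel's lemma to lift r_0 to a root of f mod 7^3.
r_2 = 36 (mod 343)

Hensel: r_{i+1} = r_i − f(r_i)/f′(r_i) mod 7^{i+2}, where f′(x) = 3x². Iterate:
  r_0 = 1 (mod 7)
  r_1 = 36 (mod 49)
  r_2 = 36 (mod 343)
Final: r = 36 with f(r) ≡ 0 mod 7^3.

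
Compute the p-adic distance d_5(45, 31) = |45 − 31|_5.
d_5(45, 31) = 1

Step 1 — x − y = 45 − 31 = 14. Step 2 — v_5(14) = 0 (factor: 14 = (5^0 · 14); the sign does not affect v_p). Step 3 — |x − y|_5 = 5^{0} = 1.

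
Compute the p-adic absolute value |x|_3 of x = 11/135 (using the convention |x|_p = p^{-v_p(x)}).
|11/135|_3 = 27

Step 1 — compute v_3(x) by factoring powers of 3 out of the numerator and denominator: v_3(11/135) = -3. Step 2 — apply |x|_p = p^{-v_p(x)} = 3^{3} = 27.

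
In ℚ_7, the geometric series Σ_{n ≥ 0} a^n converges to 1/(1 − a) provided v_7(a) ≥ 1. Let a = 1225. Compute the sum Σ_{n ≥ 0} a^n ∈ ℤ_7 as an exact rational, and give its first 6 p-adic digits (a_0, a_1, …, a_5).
Σ a^n = 1/(1 − a) = -1/1224;  first 6 digits = (1, 0, 4, 3, 2, 5)

v_7(a) = 2 ≥ 1, so the series converges in ℤ_7 to 1/(1 − a) = 1/(1 − 1225) = -1/1224. Expand this rational in ℤ_7: compute digits iteratively via d_i = x_i mod 7, x_{i+1} = (x_i − d_i)/7. The first 6 digits are (1, 0, 4, 3, 2, 5).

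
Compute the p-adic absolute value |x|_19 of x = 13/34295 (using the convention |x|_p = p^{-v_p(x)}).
|13/34295|_19 = 6859

Step 1 — compute v_19(x) by factoring powers of 19 out of the numerator and denominator: v_19(13/34295) = -3. Step 2 — apply |x|_p = p^{-v_p(x)} = 19^{3} = 6859.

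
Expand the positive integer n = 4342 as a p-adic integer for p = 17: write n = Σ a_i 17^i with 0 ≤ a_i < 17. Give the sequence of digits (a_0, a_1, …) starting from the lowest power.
(a_0, a_1, …) = (7, 0, 15)

Repeated division by 17 gives the digits low-to-high: 4342 = 7 + 15·17^2. Digit sequence: (7, 0, 15).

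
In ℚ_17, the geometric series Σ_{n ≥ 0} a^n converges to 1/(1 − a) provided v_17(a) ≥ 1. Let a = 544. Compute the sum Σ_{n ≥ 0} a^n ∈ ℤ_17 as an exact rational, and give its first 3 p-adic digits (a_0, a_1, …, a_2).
Σ a^n = 1/(1 − a) = -1/543;  first 3 digits = (1, 15, 5)

v_17(a) = 1 ≥ 1, so the series converges in ℤ_17 to 1/(1 − a) = 1/(1 − 544) = -1/543. Expand this rational in ℤ_17: compute digits iteratively via d_i = x_i mod 17, x_{i+1} = (x_i − d_i)/17. The first 3 digits are (1, 15, 5).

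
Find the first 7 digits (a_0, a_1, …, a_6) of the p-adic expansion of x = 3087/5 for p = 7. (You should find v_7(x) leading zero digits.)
(a_0, …, a_6) = (0, 0, 0, 6, 5, 2, 1)

v_7(3087/5) = 3, so a_0 = ... = a_2 = 0. Factor out: x = 7^3 · u with u = 9/5 a unit in ℤ_7. Expand u iteratively via a_{v+i} = u_i mod 7, u_{i+1} = (u_i − a_{v+i})/7:
  u_0 = 9/5;  a_3 = 6;  u_1 = (u_0 − 6)/7 = -3/5
  u_1 = -3/5;  a_4 = 5;  u_2 = (u_1 − 5)/7 = -4/5
  u_2 = -4/5;  a_5 = 2;  u_3 = (u_2 − 2)/7 = -2/5
  u_3 = -2/5;  a_6 = 1;  u_4 = (u_3 − 1)/7 = -1/5
Digits: (0, 0, 0, 6, 5, 2, 1).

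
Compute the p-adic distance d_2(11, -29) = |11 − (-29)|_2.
d_2(11, -29) = 1/8

Step 1 — x − y = 11 − (-29) = 40. Step 2 — v_2(40) = 3 (factor: 40 = (2^3 · 5); the sign does not affect v_p). Step 3 — |x − y|_2 = 2^{-3} = 1/8.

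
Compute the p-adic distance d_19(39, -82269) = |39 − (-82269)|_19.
d_19(39, -82269) = 1/6859

Step 1 — x − y = 39 − (-82269) = 82308. Step 2 — v_19(82308) = 3 (factor: 82308 = (19^3 · 12); the sign does not affect v_p). Step 3 — |x − y|_19 = 19^{-3} = 1/6859.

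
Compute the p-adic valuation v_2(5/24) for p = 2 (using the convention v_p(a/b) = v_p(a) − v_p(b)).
v_2(5/24) = -3

Factor powers of 2 from the numerator and denominator of the reduced fraction: 5 = 2^0 · 5 and 24 = 2^3 · 3. Apply v_p(a/b) = v_p(a) − v_p(b): v_2(5/24) = 0 − 3 = -3.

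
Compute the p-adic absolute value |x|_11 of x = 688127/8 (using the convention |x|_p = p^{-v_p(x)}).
|688127/8|_11 = 1/14641

Step 1 — compute v_11(x) by factoring powers of 11 out of the numerator and denominator: v_11(688127/8) = 4. Step 2 — apply |x|_p = p^{-v_p(x)} = 11^{-4} = 1/14641.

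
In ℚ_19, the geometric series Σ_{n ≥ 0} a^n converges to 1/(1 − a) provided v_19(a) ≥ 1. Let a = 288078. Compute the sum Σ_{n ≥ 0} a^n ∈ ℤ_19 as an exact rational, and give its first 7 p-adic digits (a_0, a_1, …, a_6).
Σ a^n = 1/(1 − a) = -1/288077;  first 7 digits = (1, 0, 0, 4, 2, 0, 16)

v_19(a) = 3 ≥ 1, so the series converges in ℤ_19 to 1/(1 − a) = 1/(1 − 288078) = -1/288077. Expand this rational in ℤ_19: compute digits iteratively via d_i = x_i mod 19, x_{i+1} = (x_i − d_i)/19. The first 7 digits are (1, 0, 0, 4, 2, 0, 16).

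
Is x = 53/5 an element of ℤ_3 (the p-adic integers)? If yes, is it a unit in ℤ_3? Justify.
x ∈ ℤ_3^× (unit); v_3(x) = 0

ℤ_3 = {x ∈ ℚ_3 : v_3(x) ≥ 0} and ℤ_3^× = {x ∈ ℤ_3 : v_3(x) = 0}. Here v_3(53/5) = v_3(num) − v_3(den) = 0; compare against these criteria.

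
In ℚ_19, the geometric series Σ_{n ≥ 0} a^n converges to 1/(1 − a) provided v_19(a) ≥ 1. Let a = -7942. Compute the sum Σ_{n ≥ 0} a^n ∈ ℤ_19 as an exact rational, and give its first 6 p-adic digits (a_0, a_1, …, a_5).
Σ a^n = 1/(1 − a) = 1/7943;  first 6 digits = (1, 0, 16, 17, 8, 6)

v_19(a) = 2 ≥ 1, so the series converges in ℤ_19 to 1/(1 − a) = 1/(1 − (-7942)) = 1/7943. Expand this rational in ℤ_19: compute digits iteratively via d_i = x_i mod 19, x_{i+1} = (x_i − d_i)/19. The first 6 digits are (1, 0, 16, 17, 8, 6).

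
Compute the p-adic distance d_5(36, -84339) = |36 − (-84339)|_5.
d_5(36, -84339) = 1/3125

Step 1 — x − y = 36 − (-84339) = 84375. Step 2 — v_5(84375) = 5 (factor: 84375 = (5^5 · 27); the sign does not affect v_p). Step 3 — |x − y|_5 = 5^{-5} = 1/3125.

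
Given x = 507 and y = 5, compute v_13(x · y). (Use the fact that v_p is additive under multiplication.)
v_13(2535) = 2

v_p(x) = 2 (factor: 507 = 13^2 · 3); v_p(y) = 0 (factor: 5 = 13^0 · 5). Additivity: v_p(xy) = v_p(x) + v_p(y) = 2 + 0 = 2. (Direct check: xy = 2535 = 13^2 · (15).)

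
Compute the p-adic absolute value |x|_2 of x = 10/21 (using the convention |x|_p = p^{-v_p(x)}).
|10/21|_2 = 1/2

Step 1 — compute v_2(x) by factoring powers of 2 out of the numerator and denominator: v_2(10/21) = 1. Step 2 — apply |x|_p = p^{-v_p(x)} = 2^{-1} = 1/2.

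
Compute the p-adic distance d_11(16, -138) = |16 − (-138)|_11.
d_11(16, -138) = 1/11

Step 1 — x − y = 16 − (-138) = 154. Step 2 — v_11(154) = 1 (factor: 154 = (11^1 · 14); the sign does not affect v_p). Step 3 — |x − y|_11 = 11^{-1} = 1/11.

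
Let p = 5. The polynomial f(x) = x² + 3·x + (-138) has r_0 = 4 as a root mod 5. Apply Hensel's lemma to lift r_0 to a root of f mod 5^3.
r_2 = 39 (mod 125)

Hensel: r_{i+1} = r_i − f(r_i)·(f′(r_i))^{-1} mod 5^{i+2}, f′(x) = 2x + 3. Iterate:
  r_0 = 4 (mod 5)
  r_1 = 14 (mod 25)
  r_2 = 39 (mod 125)
Final: r = 39 satisfies f(r) ≡ 0 mod 5^3.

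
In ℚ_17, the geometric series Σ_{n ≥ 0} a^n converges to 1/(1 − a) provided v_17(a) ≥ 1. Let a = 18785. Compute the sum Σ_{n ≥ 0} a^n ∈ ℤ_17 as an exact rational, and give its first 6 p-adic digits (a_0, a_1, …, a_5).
Σ a^n = 1/(1 − a) = -1/18784;  first 6 digits = (1, 0, 14, 3, 9, 10)

v_17(a) = 2 ≥ 1, so the series converges in ℤ_17 to 1/(1 − a) = 1/(1 − 18785) = -1/18784. Expand this rational in ℤ_17: compute digits iteratively via d_i = x_i mod 17, x_{i+1} = (x_i − d_i)/17. The first 6 digits are (1, 0, 14, 3, 9, 10).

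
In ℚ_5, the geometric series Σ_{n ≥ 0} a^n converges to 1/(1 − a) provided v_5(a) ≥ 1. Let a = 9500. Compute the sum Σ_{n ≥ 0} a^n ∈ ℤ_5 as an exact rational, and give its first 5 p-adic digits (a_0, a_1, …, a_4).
Σ a^n = 1/(1 − a) = -1/9499;  first 5 digits = (1, 0, 0, 1, 0)

v_5(a) = 3 ≥ 1, so the series converges in ℤ_5 to 1/(1 − a) = 1/(1 − 9500) = -1/9499. Expand this rational in ℤ_5: compute digits iteratively via d_i = x_i mod 5, x_{i+1} = (x_i − d_i)/5. The first 5 digits are (1, 0, 0, 1, 0).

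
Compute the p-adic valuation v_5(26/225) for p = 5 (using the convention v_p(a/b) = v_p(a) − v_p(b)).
v_5(26/225) = -2

Factor powers of 5 from the numerator and denominator of the reduced fraction: 26 = 5^0 · 26 and 225 = 5^2 · 9. Apply v_p(a/b) = v_p(a) − v_p(b): v_5(26/225) = 0 − 2 = -2.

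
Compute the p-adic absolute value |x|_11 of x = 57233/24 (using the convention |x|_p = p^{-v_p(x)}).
|57233/24|_11 = 1/1331

Step 1 — compute v_11(x) by factoring powers of 11 out of the numerator and denominator: v_11(57233/24) = 3. Step 2 — apply |x|_p = p^{-v_p(x)} = 11^{-3} = 1/1331.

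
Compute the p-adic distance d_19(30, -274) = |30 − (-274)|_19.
d_19(30, -274) = 1/19

Step 1 — x − y = 30 − (-274) = 304. Step 2 — v_19(304) = 1 (factor: 304 = (19^1 · 16); the sign does not affect v_p). Step 3 — |x − y|_19 = 19^{-1} = 1/19.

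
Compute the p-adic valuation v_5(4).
v_5(4) = 0

v_5(n) is the largest exponent k such that 5^k divides n. Factor out: 4 = 5^0 · 4. (Sign doesn't affect v_p.) So v_5(4) = 0.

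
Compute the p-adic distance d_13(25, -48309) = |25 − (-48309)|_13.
d_13(25, -48309) = 1/2197

Step 1 — x − y = 25 − (-48309) = 48334. Step 2 — v_13(48334) = 3 (factor: 48334 = (13^3 · 22); the sign does not affect v_p). Step 3 — |x − y|_13 = 13^{-3} = 1/2197.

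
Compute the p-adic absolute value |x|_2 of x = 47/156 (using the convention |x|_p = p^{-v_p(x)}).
|47/156|_2 = 4

Step 1 — compute v_2(x) by factoring powers of 2 out of the numerator and denominator: v_2(47/156) = -2. Step 2 — apply |x|_p = p^{-v_p(x)} = 2^{2} = 4.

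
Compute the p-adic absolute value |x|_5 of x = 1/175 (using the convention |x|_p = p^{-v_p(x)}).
|1/175|_5 = 25

Step 1 — compute v_5(x) by factoring powers of 5 out of the numerator and denominator: v_5(1/175) = -2. Step 2 — apply |x|_p = p^{-v_p(x)} = 5^{2} = 25.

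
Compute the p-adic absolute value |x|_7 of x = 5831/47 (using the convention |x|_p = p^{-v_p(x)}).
|5831/47|_7 = 1/343

Step 1 — compute v_7(x) by factoring powers of 7 out of the numerator and denominator: v_7(5831/47) = 3. Step 2 — apply |x|_p = p^{-v_p(x)} = 7^{-3} = 1/343.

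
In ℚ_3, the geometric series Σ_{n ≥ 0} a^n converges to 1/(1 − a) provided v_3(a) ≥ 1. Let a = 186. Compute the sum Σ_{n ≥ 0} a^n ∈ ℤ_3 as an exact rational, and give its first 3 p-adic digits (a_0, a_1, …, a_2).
Σ a^n = 1/(1 − a) = -1/185;  first 3 digits = (1, 2, 0)

v_3(a) = 1 ≥ 1, so the series converges in ℤ_3 to 1/(1 − a) = 1/(1 − 186) = -1/185. Expand this rational in ℤ_3: compute digits iteratively via d_i = x_i mod 3, x_{i+1} = (x_i − d_i)/3. The first 3 digits are (1, 2, 0).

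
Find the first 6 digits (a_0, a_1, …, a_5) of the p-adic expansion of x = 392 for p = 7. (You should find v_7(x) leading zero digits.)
(a_0, …, a_5) = (0, 0, 1, 1, 0, 0)

v_7(392) = 2, so a_0 = ... = a_1 = 0. Factor out: x = 7^2 · u with u = 8 a unit in ℤ_7. Expand u iteratively via a_{v+i} = u_i mod 7, u_{i+1} = (u_i − a_{v+i})/7:
  u_0 = 8;  a_2 = 1;  u_1 = (u_0 − 1)/7 = 1
  u_1 = 1;  a_3 = 1;  u_2 = (u_1 − 1)/7 = 0
  u_2 = 0;  a_4 = 0;  u_3 = (u_2 − 0)/7 = 0
  u_3 = 0;  a_5 = 0;  u_4 = (u_3 − 0)/7 = 0
Digits: (0, 0, 1, 1, 0, 0).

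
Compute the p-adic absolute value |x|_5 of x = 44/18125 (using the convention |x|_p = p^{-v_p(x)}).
|44/18125|_5 = 625

Step 1 — compute v_5(x) by factoring powers of 5 out of the numerator and denominator: v_5(44/18125) = -4. Step 2 — apply |x|_p = p^{-v_p(x)} = 5^{4} = 625.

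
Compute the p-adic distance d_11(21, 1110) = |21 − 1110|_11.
d_11(21, 1110) = 1/121

Step 1 — x − y = 21 − 1110 = -1089. Step 2 — v_11(-1089) = 2 (factor: -1089 = −(11^2 · 9); the sign does not affect v_p). Step 3 — |x − y|_11 = 11^{-2} = 1/121.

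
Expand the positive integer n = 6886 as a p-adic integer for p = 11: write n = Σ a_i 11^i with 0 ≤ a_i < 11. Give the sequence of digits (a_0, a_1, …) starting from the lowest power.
(a_0, a_1, …) = (0, 10, 1, 5)

Repeated division by 11 gives the digits low-to-high: 6886 = 10·11^1 + 1·11^2 + 5·11^3. Digit sequence: (0, 10, 1, 5).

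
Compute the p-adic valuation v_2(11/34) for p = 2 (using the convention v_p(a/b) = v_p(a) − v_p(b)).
v_2(11/34) = -1

Factor powers of 2 from the numerator and denominator of the reduced fraction: 11 = 2^0 · 11 and 34 = 2^1 · 17. Apply v_p(a/b) = v_p(a) − v_p(b): v_2(11/34) = 0 − 1 = -1.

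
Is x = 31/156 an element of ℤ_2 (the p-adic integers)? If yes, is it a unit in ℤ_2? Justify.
x ∉ ℤ_2 (v_2(x) = -2 < 0)

ℤ_2 = {x ∈ ℚ_2 : v_2(x) ≥ 0} and ℤ_2^× = {x ∈ ℤ_2 : v_2(x) = 0}. Here v_2(31/156) = v_2(num) − v_2(den) = -2; compare against these criteria.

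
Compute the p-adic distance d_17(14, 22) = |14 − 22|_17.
d_17(14, 22) = 1

Step 1 — x − y = 14 − 22 = -8. Step 2 — v_17(-8) = 0 (factor: -8 = −(17^0 · 8); the sign does not affect v_p). Step 3 — |x − y|_17 = 17^{0} = 1.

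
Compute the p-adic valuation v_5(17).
v_5(17) = 0

v_5(n) is the largest exponent k such that 5^k divides n. Factor out: 17 = 5^0 · 17. (Sign doesn't affect v_p.) So v_5(17) = 0.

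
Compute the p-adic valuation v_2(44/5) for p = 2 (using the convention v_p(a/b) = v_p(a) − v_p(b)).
v_2(44/5) = 2

Factor powers of 2 from the numerator and denominator of the reduced fraction: 44 = 2^2 · 11 and 5 = 2^0 · 5. Apply v_p(a/b) = v_p(a) − v_p(b): v_2(44/5) = 2 − 0 = 2.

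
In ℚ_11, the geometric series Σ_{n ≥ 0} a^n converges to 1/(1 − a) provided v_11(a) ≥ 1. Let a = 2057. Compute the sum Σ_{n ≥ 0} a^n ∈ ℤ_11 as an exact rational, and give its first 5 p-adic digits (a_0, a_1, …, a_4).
Σ a^n = 1/(1 − a) = -1/2056;  first 5 digits = (1, 0, 6, 1, 3)

v_11(a) = 2 ≥ 1, so the series converges in ℤ_11 to 1/(1 − a) = 1/(1 − 2057) = -1/2056. Expand this rational in ℤ_11: compute digits iteratively via d_i = x_i mod 11, x_{i+1} = (x_i − d_i)/11. The first 5 digits are (1, 0, 6, 1, 3).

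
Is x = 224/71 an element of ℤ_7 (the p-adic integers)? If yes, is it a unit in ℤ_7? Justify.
x ∈ ℤ_7 but not a unit; v_7(x) = 1 > 0

ℤ_7 = {x ∈ ℚ_7 : v_7(x) ≥ 0} and ℤ_7^× = {x ∈ ℤ_7 : v_7(x) = 0}. Here v_7(224/71) = v_7(num) − v_7(den) = 1; compare against these criteria.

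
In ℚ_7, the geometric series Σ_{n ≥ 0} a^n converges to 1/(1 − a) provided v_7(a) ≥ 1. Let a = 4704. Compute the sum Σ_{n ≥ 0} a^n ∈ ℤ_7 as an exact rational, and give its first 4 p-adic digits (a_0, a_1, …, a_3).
Σ a^n = 1/(1 − a) = -1/4703;  first 4 digits = (1, 0, 5, 6)

v_7(a) = 2 ≥ 1, so the series converges in ℤ_7 to 1/(1 − a) = 1/(1 − 4704) = -1/4703. Expand this rational in ℤ_7: compute digits iteratively via d_i = x_i mod 7, x_{i+1} = (x_i − d_i)/7. The first 4 digits are (1, 0, 5, 6).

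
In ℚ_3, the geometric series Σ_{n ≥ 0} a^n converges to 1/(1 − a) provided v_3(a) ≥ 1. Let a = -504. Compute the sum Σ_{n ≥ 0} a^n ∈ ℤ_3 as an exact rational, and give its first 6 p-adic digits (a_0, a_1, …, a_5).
Σ a^n = 1/(1 − a) = 1/505;  first 6 digits = (1, 0, 1, 2, 0, 2)

v_3(a) = 2 ≥ 1, so the series converges in ℤ_3 to 1/(1 − a) = 1/(1 − (-504)) = 1/505. Expand this rational in ℤ_3: compute digits iteratively via d_i = x_i mod 3, x_{i+1} = (x_i − d_i)/3. The first 6 digits are (1, 0, 1, 2, 0, 2).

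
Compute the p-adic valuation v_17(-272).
v_17(-272) = 1

v_17(n) is the largest exponent k such that 17^k divides n. Factor out: -272 = -17^1 · 16. (Sign doesn't affect v_p.) So v_17(-272) = 1.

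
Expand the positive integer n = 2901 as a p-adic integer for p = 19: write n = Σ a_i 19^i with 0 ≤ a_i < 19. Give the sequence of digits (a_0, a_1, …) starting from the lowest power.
(a_0, a_1, …) = (13, 0, 8)

Repeated division by 19 gives the digits low-to-high: 2901 = 13 + 8·19^2. Digit sequence: (13, 0, 8).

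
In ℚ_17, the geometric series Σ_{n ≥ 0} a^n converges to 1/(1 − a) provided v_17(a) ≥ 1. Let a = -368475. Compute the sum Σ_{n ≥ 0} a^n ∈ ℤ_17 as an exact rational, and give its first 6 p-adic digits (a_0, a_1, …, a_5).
Σ a^n = 1/(1 − a) = 1/368476;  first 6 digits = (1, 0, 0, 10, 12, 16)

v_17(a) = 3 ≥ 1, so the series converges in ℤ_17 to 1/(1 − a) = 1/(1 − (-368475)) = 1/368476. Expand this rational in ℤ_17: compute digits iteratively via d_i = x_i mod 17, x_{i+1} = (x_i − d_i)/17. The first 6 digits are (1, 0, 0, 10, 12, 16).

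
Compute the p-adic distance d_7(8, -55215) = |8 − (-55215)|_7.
d_7(8, -55215) = 1/2401

Step 1 — x − y = 8 − (-55215) = 55223. Step 2 — v_7(55223) = 4 (factor: 55223 = (7^4 · 23); the sign does not affect v_p). Step 3 — |x − y|_7 = 7^{-4} = 1/2401.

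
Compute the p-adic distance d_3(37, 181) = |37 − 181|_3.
d_3(37, 181) = 1/9

Step 1 — x − y = 37 − 181 = -144. Step 2 — v_3(-144) = 2 (factor: -144 = −(3^2 · 16); the sign does not affect v_p). Step 3 — |x − y|_3 = 3^{-2} = 1/9.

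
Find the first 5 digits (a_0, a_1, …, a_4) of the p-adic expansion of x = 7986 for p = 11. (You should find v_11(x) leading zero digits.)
(a_0, …, a_4) = (0, 0, 0, 6, 0)

v_11(7986) = 3, so a_0 = ... = a_2 = 0. Factor out: x = 11^3 · u with u = 6 a unit in ℤ_11. Expand u iteratively via a_{v+i} = u_i mod 11, u_{i+1} = (u_i − a_{v+i})/11:
  u_0 = 6;  a_3 = 6;  u_1 = (u_0 − 6)/11 = 0
  u_1 = 0;  a_4 = 0;  u_2 = (u_1 − 0)/11 = 0
Digits: (0, 0, 0, 6, 0).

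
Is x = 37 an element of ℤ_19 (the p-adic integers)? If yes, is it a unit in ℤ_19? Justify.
x ∈ ℤ_19^× (unit); v_19(x) = 0

ℤ_19 = {x ∈ ℚ_19 : v_19(x) ≥ 0} and ℤ_19^× = {x ∈ ℤ_19 : v_19(x) = 0}. Here v_19(37) = v_19(num) − v_19(den) = 0; compare against these criteria.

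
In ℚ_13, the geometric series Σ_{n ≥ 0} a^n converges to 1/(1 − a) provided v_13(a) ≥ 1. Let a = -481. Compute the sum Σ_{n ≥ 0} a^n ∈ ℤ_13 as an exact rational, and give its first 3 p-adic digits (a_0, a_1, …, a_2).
Σ a^n = 1/(1 − a) = 1/482;  first 3 digits = (1, 2, 1)

v_13(a) = 1 ≥ 1, so the series converges in ℤ_13 to 1/(1 − a) = 1/(1 − (-481)) = 1/482. Expand this rational in ℤ_13: compute digits iteratively via d_i = x_i mod 13, x_{i+1} = (x_i − d_i)/13. The first 3 digits are (1, 2, 1).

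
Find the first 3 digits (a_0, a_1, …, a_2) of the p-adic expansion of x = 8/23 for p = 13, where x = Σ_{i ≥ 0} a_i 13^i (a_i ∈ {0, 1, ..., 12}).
(a_0, …, a_2) = (6, 12, 3)

v_13(8/23) = 0 (numerator and denominator both coprime to 13), so x ∈ ℤ_13^×. Compute digits iteratively via a_i = x_i mod 13, x_{i+1} = (x_i − a_i)/13, with x_0 = x:
  x_0 = 8/23;  a_0 = 6;  x_1 = (x_0 − 6)/13 = -10/23
  x_1 = -10/23;  a_1 = 12;  x_2 = (x_1 − 12)/13 = -22/23
  x_2 = -22/23;  a_2 = 3;  x_3 = (x_2 − 3)/13 = -7/23
Digits: (6, 12, 3).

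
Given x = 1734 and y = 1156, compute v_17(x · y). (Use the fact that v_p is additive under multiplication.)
v_17(2004504) = 4

v_p(x) = 2 (factor: 1734 = 17^2 · 6); v_p(y) = 2 (factor: 1156 = 17^2 · 4). Additivity: v_p(xy) = v_p(x) + v_p(y) = 2 + 2 = 4. (Direct check: xy = 2004504 = 17^4 · (24).)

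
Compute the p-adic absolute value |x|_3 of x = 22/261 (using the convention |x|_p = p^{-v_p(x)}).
|22/261|_3 = 9

Step 1 — compute v_3(x) by factoring powers of 3 out of the numerator and denominator: v_3(22/261) = -2. Step 2 — apply |x|_p = p^{-v_p(x)} = 3^{2} = 9.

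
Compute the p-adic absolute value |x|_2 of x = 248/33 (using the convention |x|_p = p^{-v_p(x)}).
|248/33|_2 = 1/8

Step 1 — compute v_2(x) by factoring powers of 2 out of the numerator and denominator: v_2(248/33) = 3. Step 2 — apply |x|_p = p^{-v_p(x)} = 2^{-3} = 1/8.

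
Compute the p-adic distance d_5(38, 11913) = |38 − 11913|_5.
d_5(38, 11913) = 1/625

Step 1 — x − y = 38 − 11913 = -11875. Step 2 — v_5(-11875) = 4 (factor: -11875 = −(5^4 · 19); the sign does not affect v_p). Step 3 — |x − y|_5 = 5^{-4} = 1/625.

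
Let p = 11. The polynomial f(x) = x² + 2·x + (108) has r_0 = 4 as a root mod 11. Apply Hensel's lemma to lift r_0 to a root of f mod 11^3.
r_2 = 378 (mod 1331)

Hensel: r_{i+1} = r_i − f(r_i)·(f′(r_i))^{-1} mod 11^{i+2}, f′(x) = 2x + 2. Iterate:
  r_0 = 4 (mod 11)
  r_1 = 15 (mod 121)
  r_2 = 378 (mod 1331)
Final: r = 378 satisfies f(r) ≡ 0 mod 11^3.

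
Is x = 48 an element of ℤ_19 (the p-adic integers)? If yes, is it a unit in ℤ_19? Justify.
x ∈ ℤ_19^× (unit); v_19(x) = 0

ℤ_19 = {x ∈ ℚ_19 : v_19(x) ≥ 0} and ℤ_19^× = {x ∈ ℤ_19 : v_19(x) = 0}. Here v_19(48) = v_19(num) − v_19(den) = 0; compare against these criteria.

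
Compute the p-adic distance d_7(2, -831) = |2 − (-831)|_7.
d_7(2, -831) = 1/49

Step 1 — x − y = 2 − (-831) = 833. Step 2 — v_7(833) = 2 (factor: 833 = (7^2 · 17); the sign does not affect v_p). Step 3 — |x − y|_7 = 7^{-2} = 1/49.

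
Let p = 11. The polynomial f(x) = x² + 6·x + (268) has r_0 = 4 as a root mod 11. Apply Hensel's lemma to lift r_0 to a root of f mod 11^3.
r_2 = 708 (mod 1331)

Hensel: r_{i+1} = r_i − f(r_i)·(f′(r_i))^{-1} mod 11^{i+2}, f′(x) = 2x + 6. Iterate:
  r_0 = 4 (mod 11)
  r_1 = 103 (mod 121)
  r_2 = 708 (mod 1331)
Final: r = 708 satisfies f(r) ≡ 0 mod 11^3.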